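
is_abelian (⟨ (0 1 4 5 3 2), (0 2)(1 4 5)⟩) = no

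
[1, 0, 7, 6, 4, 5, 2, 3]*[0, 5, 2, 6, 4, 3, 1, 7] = [5, 0, 7, 1, 4, 3, 2, 6]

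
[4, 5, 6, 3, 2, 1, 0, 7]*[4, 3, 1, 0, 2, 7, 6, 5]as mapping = [0→2, 1→7, 2→6, 3→0, 4→1, 5→3, 6→4, 7→5]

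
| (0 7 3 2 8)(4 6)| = 10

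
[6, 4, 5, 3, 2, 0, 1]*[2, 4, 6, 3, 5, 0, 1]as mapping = [0→1, 1→5, 2→0, 3→3, 4→6, 5→2, 6→4]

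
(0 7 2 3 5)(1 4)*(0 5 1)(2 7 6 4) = (0 6 4)(1 2 3)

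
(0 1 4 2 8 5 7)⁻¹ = (0 7 5 8 2 4 1)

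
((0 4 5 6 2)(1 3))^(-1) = (0 2 6 5 4)(1 3)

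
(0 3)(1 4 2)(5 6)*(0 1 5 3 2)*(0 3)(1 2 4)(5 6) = (0 4 3 2 6)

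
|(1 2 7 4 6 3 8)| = 7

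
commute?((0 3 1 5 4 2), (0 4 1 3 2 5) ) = no:(0 3 1 5 4 2)*(0 4 1 3 2 5) = (0 2 4 5 1), (0 4 1 3 2 5)*(0 3 1 5 4 2) = (0 2 4 5 3) 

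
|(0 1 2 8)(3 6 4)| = 12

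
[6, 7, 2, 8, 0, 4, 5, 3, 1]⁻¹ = [4, 8, 2, 7, 5, 6, 0, 1, 3]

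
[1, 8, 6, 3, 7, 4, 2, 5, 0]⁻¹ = [8, 0, 6, 3, 5, 7, 2, 4, 1]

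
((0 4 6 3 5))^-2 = (0 3 4 5 6)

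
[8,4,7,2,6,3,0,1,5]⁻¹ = [6,7,3,5,1,8,4,2,0]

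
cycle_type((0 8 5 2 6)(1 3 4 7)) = 4.5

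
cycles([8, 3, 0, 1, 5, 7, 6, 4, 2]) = (0 8 2)(1 3)(4 5 7)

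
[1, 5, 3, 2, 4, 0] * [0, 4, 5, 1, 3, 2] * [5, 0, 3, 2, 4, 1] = [4, 3, 0, 1, 2, 5]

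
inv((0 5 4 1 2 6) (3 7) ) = (0 6 2 1 4 5) (3 7) 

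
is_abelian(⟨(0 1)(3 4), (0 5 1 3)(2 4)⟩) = no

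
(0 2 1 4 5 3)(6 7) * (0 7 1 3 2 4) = (0 4 5 2 3 7 6 1)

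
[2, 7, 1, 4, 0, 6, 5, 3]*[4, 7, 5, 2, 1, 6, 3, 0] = [5, 0, 7, 1, 4, 3, 6, 2]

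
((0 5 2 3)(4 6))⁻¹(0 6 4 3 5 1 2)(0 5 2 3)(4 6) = (0 2 1 3 5 4 6)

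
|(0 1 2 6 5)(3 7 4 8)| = 20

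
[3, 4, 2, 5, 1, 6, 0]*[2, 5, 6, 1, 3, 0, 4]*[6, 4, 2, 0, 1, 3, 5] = [4, 0, 5, 6, 3, 1, 2]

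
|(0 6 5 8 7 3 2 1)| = 8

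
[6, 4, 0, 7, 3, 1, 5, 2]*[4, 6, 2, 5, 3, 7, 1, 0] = [1, 3, 4, 0, 5, 6, 7, 2]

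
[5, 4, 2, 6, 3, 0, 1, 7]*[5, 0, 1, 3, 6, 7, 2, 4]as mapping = [0→7, 1→6, 2→1, 3→2, 4→3, 5→5, 6→0, 7→4]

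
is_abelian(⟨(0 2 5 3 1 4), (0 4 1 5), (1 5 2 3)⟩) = no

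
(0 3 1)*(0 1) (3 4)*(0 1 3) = (0 4) (1 3) 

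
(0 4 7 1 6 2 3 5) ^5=(0 2 7 5 6 4 3 1) 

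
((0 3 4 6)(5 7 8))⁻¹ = (0 6 4 3)(5 8 7)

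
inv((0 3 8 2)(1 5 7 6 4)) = (0 2 8 3)(1 4 6 7 5)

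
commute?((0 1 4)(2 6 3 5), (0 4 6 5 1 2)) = no:(0 1 4)(2 6 3 5)*(0 4 6 5 1 2) = (0 2 5)(1 6 3), (0 4 6 5 1 2)*(0 1 4)(2 6 3 5) = (1 6 2)(3 5 4)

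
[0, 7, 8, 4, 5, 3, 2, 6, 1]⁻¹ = [0, 8, 6, 5, 3, 4, 7, 1, 2]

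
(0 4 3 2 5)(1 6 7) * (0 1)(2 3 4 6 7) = (0 6 2 5 1 7)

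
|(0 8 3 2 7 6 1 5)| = 8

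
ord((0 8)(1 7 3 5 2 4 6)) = 14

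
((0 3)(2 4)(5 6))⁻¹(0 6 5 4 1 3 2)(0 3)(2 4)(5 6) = (0 4 3 5 6 2 1)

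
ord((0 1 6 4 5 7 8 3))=8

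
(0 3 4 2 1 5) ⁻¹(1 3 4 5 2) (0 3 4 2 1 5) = (0 1 5 4 2) 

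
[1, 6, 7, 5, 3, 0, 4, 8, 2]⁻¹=[5, 0, 8, 4, 6, 3, 1, 2, 7]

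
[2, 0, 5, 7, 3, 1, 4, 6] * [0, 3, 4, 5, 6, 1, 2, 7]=[4, 0, 1, 7, 5, 3, 6, 2]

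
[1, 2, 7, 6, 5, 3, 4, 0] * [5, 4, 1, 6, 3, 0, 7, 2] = [4, 1, 2, 7, 0, 6, 3, 5]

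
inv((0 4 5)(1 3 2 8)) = (0 5 4)(1 8 2 3)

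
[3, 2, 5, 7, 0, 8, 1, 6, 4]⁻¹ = [4, 6, 1, 0, 8, 2, 7, 3, 5]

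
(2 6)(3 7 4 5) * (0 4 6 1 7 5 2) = (0 4 2 1 7 6)(3 5)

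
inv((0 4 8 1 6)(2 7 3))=(0 6 1 8 4)(2 3 7)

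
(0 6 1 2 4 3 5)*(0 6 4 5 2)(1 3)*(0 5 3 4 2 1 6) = (0 2 3 1 5)(4 6)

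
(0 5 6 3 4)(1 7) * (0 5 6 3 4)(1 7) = (0 6 4 5 3)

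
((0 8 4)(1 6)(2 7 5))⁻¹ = (0 4 8)(1 6)(2 5 7)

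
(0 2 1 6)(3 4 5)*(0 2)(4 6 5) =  (1 5 3 6 2)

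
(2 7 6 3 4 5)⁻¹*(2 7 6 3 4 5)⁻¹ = (2 4 6)(3 7 5)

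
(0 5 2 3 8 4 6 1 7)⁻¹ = (0 7 1 6 4 8 3 2 5)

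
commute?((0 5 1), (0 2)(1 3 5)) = no:(0 5 1) * (0 2)(1 3 5) = (0 1 2)(3 5), (0 2)(1 3 5) * (0 5 1) = (0 2 5)(1 3)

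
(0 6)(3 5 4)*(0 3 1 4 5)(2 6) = (0 2 6 3)(1 4)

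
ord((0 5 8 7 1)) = 5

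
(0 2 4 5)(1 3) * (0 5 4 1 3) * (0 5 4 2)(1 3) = (1 5 4 2 3)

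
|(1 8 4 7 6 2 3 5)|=8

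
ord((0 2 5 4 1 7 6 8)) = 8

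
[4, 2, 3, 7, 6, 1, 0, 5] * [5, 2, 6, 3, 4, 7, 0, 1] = [4, 6, 3, 1, 0, 2, 5, 7]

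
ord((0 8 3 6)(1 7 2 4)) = 4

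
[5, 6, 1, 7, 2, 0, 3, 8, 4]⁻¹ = [5, 2, 4, 6, 8, 0, 1, 3, 7]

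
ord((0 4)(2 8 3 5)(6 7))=4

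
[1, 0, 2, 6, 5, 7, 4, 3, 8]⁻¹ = [1, 0, 2, 7, 6, 4, 3, 5, 8]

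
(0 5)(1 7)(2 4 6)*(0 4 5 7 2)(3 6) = (0 7 1 2 5 4 3 6)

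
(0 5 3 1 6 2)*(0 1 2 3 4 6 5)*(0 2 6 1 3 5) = (0 2 3 6 5 4 1)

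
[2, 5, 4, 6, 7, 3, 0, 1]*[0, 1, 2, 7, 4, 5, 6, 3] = [2, 5, 4, 6, 3, 7, 0, 1]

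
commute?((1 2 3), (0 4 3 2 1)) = no:(1 2 3)*(0 4 3 2 1) = (0 4 3), (0 4 3 2 1)*(1 2 3) = (0 4 1)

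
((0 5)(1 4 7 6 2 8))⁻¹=(0 5)(1 8 2 6 7 4)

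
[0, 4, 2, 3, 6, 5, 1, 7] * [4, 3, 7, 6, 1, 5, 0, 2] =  [4, 1, 7, 6, 0, 5, 3, 2]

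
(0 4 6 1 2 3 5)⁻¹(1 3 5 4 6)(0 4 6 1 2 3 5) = (0 6 1 2 5)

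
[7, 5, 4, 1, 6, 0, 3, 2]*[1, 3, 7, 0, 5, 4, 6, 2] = [2, 4, 5, 3, 6, 1, 0, 7]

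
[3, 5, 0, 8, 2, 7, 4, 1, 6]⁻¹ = [2, 7, 4, 0, 6, 1, 8, 5, 3]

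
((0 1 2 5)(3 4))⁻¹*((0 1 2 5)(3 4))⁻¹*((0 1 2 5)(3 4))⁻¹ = (0 1 2 5)(3 4)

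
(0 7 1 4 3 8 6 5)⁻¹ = (0 5 6 8 3 4 1 7)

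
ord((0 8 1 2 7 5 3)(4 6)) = 14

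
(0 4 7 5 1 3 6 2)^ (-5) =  (0 5 6 4 1 2 7 3)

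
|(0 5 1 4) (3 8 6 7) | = 4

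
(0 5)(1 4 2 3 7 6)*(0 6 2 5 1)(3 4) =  (0 1 3 7 2 4 5 6)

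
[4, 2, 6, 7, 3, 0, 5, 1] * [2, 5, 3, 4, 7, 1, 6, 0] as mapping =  [0→7, 1→3, 2→6, 3→0, 4→4, 5→2, 6→1, 7→5] 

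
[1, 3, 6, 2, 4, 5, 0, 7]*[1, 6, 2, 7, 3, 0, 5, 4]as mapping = [0→6, 1→7, 2→5, 3→2, 4→3, 5→0, 6→1, 7→4]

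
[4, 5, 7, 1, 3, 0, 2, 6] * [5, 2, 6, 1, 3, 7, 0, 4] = [3, 7, 4, 2, 1, 5, 6, 0]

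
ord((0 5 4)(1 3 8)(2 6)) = 6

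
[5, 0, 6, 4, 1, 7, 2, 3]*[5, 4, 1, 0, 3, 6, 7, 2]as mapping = [0→6, 1→5, 2→7, 3→3, 4→4, 5→2, 6→1, 7→0]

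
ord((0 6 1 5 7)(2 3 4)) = 15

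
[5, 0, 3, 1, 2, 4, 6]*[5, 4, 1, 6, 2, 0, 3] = [0, 5, 6, 4, 1, 2, 3]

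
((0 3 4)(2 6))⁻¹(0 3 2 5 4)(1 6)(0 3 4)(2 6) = (0 3 4 6 5)(1 2)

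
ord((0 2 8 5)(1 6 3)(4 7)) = 12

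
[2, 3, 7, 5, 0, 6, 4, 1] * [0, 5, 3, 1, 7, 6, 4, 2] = [3, 1, 2, 6, 0, 4, 7, 5]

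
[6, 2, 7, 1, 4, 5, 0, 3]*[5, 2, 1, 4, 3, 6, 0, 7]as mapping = [0→0, 1→1, 2→7, 3→2, 4→3, 5→6, 6→5, 7→4]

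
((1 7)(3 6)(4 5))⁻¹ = (1 7)(3 6)(4 5)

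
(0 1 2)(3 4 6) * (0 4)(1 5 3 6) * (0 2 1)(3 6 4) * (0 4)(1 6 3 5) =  (0 1 6)(2 5 3)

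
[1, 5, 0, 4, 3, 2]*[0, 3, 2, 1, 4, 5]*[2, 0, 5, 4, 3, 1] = [4, 1, 2, 3, 0, 5]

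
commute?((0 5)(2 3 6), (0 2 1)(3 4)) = no:(0 5)(2 3 6)*(0 2 1)(3 4) = (0 5 2 4 3 6 1), (0 2 1)(3 4)*(0 5)(2 3 6) = (0 3 4 6 2 1 5)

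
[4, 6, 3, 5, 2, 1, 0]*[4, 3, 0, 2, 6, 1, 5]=[6, 5, 2, 1, 0, 3, 4] 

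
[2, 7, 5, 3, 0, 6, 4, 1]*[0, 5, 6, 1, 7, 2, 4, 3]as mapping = [0→6, 1→3, 2→2, 3→1, 4→0, 5→4, 6→7, 7→5]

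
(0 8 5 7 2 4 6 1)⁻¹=(0 1 6 4 2 7 5 8)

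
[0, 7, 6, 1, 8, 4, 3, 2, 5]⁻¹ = [0, 3, 7, 6, 5, 8, 2, 1, 4]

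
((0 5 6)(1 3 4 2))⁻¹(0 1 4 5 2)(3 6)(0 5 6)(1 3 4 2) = (0 4)(1 5 3 2 6)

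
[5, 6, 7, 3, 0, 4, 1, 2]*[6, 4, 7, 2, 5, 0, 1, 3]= [0, 1, 3, 2, 6, 5, 4, 7]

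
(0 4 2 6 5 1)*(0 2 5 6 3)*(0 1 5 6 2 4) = (1 4 6 2 3)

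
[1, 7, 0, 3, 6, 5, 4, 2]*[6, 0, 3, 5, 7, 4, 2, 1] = [0, 1, 6, 5, 2, 4, 7, 3]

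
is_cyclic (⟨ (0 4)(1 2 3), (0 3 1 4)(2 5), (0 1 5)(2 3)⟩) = no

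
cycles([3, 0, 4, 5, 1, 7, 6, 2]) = (0 3 5 7 2 4 1)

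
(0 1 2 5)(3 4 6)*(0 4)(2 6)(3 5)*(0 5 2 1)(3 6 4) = (1 4)(2 6)(3 5)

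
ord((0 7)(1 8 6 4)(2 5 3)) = 12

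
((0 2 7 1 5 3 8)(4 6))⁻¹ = (0 8 3 5 1 7 2)(4 6)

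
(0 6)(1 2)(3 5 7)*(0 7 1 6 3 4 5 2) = (0 3 2 6 7 4 5 1)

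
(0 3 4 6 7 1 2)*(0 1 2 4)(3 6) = (0 6 7 2 1 4 3)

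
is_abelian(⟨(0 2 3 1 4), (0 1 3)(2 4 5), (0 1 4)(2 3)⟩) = no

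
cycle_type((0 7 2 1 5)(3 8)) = 2.5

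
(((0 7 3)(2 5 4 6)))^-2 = (0 7 3)(2 4)(5 6)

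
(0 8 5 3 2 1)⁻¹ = (0 1 2 3 5 8)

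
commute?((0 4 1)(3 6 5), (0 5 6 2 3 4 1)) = no:(0 4 1)(3 6 5)*(0 5 6 2 3 4 1) = (0 1 5 4)(2 3), (0 5 6 2 3 4 1)*(0 4 1)(3 6 5) = (0 3 1 4)(2 6)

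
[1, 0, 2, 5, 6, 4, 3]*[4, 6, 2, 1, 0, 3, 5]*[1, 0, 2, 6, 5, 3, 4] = [4, 5, 2, 6, 3, 1, 0]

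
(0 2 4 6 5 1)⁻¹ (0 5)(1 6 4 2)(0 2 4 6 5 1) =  (0 5 6 4)(1 2)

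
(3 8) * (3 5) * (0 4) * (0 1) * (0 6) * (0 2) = (0 4 1 6 2) (3 8 5) 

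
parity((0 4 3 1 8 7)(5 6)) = even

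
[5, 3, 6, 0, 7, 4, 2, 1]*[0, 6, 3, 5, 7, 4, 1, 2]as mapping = [0→4, 1→5, 2→1, 3→0, 4→2, 5→7, 6→3, 7→6]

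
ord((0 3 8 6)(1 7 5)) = 12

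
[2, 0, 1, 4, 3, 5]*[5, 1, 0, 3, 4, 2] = [0, 5, 1, 4, 3, 2]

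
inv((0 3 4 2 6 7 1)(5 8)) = (0 1 7 6 2 4 3)(5 8)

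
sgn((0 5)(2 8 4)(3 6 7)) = -1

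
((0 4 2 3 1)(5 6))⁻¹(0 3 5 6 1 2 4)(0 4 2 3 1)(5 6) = (0 3 2 4 1 6 5)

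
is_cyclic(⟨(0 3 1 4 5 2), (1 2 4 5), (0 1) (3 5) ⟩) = no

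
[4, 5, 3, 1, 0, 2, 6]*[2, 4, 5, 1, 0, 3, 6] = [0, 3, 1, 4, 2, 5, 6]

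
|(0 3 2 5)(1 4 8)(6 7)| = 12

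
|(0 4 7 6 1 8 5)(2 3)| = 14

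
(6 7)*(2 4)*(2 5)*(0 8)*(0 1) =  (0 8 1)(2 4 5)(6 7)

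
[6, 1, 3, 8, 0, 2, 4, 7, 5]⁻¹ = [4, 1, 5, 2, 6, 8, 0, 7, 3]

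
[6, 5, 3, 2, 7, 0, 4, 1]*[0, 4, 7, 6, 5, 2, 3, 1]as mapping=[0→3, 1→2, 2→6, 3→7, 4→1, 5→0, 6→5, 7→4]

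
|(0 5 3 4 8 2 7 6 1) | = 9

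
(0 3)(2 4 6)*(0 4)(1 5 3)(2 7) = (0 1 5 3 4 6 7 2)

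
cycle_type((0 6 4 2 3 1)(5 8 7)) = 3.6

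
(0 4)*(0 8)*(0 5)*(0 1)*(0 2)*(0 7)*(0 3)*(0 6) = (0 4 8 5 1 2 7 3 6)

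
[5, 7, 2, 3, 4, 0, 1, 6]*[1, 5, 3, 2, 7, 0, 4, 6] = [0, 6, 3, 2, 7, 1, 5, 4]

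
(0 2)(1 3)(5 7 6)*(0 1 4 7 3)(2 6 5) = (0 6 2 1)(3 4 7 5)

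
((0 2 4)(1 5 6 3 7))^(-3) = (1 6 7 5 3)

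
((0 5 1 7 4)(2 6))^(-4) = (0 5 1 7 4)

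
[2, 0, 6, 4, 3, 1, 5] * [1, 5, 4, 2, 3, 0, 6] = [4, 1, 6, 3, 2, 5, 0]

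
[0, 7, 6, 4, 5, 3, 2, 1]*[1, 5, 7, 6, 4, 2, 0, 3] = [1, 3, 0, 4, 2, 6, 7, 5]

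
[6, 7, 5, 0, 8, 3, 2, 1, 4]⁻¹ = [3, 7, 6, 5, 8, 2, 0, 1, 4]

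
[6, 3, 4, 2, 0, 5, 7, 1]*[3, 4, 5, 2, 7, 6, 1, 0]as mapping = [0→1, 1→2, 2→7, 3→5, 4→3, 5→6, 6→0, 7→4]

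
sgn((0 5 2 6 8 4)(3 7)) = 1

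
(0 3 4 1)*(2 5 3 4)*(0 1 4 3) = (0 3 2 5)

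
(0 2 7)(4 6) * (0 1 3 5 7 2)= (1 3 5 7)(4 6)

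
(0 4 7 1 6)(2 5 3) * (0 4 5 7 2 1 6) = (0 5 3 1)(2 7 6 4)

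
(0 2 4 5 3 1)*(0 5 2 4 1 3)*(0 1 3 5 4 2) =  (0 2 3 5 1 4) 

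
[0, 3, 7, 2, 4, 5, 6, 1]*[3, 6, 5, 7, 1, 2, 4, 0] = [3, 7, 0, 5, 1, 2, 4, 6]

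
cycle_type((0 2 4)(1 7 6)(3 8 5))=3^3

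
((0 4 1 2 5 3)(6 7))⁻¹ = (0 3 5 2 1 4)(6 7)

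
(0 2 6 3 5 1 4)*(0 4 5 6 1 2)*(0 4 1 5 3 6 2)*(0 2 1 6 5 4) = (1 3)(2 4 6 5)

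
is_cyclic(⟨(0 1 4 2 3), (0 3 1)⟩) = no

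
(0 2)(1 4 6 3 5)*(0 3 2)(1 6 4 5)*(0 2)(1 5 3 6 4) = (0 2 6)(1 3 5 4)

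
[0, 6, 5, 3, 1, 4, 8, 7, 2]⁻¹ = [0, 4, 8, 3, 5, 2, 1, 7, 6]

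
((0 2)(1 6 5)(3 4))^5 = (0 2)(1 5 6)(3 4)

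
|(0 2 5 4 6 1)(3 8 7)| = 6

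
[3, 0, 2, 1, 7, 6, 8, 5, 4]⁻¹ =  [1, 3, 2, 0, 8, 7, 5, 4, 6]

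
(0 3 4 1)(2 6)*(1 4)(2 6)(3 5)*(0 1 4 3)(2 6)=(0 5)(2 6)(3 4)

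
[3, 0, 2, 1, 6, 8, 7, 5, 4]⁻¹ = [1, 3, 2, 0, 8, 7, 4, 6, 5]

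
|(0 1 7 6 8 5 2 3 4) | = 9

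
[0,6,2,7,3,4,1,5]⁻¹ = [0,6,2,4,5,7,1,3]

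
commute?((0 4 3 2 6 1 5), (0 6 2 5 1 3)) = no:(0 4 3 2 6 1 5)*(0 6 2 5 1 3) = (0 4)(3 5 6), (0 6 2 5 1 3)*(0 4 3 2 6 1 5) = (0 1 2)(3 4)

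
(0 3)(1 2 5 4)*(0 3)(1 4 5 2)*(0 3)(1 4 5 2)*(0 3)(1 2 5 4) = ()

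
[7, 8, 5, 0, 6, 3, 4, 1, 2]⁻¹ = [3, 7, 8, 5, 6, 2, 4, 0, 1]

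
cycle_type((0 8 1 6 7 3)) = 6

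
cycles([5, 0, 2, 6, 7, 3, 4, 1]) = (0 5 3 6 4 7 1)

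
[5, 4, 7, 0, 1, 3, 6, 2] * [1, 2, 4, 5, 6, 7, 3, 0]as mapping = [0→7, 1→6, 2→0, 3→1, 4→2, 5→5, 6→3, 7→4]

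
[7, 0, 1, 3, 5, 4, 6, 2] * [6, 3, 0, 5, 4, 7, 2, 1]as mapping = [0→1, 1→6, 2→3, 3→5, 4→7, 5→4, 6→2, 7→0]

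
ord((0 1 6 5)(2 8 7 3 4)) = 20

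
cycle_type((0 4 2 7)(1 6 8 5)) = 4^2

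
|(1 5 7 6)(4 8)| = 4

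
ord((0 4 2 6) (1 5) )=4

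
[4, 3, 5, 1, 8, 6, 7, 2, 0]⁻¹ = [8, 3, 7, 1, 0, 2, 5, 6, 4]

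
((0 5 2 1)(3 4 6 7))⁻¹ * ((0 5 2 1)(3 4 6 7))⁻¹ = (0 2)(1 5)(3 6)(4 7)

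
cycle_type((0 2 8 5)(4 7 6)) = 3.4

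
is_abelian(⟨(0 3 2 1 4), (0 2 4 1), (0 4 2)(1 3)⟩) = no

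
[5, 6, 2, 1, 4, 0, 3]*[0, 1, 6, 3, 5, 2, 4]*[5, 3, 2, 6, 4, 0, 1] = [2, 4, 1, 3, 0, 5, 6]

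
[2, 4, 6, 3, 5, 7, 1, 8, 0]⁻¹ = [8, 6, 0, 3, 1, 4, 2, 5, 7]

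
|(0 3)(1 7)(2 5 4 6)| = 4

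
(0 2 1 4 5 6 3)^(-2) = (0 6 4 2 3 5 1)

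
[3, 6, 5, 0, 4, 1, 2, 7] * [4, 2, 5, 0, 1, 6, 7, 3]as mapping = [0→0, 1→7, 2→6, 3→4, 4→1, 5→2, 6→5, 7→3]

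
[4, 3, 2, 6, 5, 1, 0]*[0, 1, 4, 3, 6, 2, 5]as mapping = [0→6, 1→3, 2→4, 3→5, 4→2, 5→1, 6→0]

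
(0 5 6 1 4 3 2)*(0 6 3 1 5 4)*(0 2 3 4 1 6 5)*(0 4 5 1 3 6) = (0 3 6 4) (1 2) 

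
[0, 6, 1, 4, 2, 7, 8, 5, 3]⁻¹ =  [0, 2, 4, 8, 3, 7, 1, 5, 6]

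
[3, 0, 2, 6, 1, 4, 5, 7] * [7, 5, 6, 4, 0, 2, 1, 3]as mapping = [0→4, 1→7, 2→6, 3→1, 4→5, 5→0, 6→2, 7→3]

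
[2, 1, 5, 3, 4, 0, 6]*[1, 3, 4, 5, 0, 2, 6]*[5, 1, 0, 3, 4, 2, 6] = [4, 3, 0, 2, 5, 1, 6]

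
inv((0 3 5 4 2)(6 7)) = (0 2 4 5 3)(6 7)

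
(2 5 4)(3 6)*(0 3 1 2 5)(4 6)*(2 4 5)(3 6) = (0 6 1 4 2)(3 5)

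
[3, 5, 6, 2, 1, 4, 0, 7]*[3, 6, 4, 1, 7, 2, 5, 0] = [1, 2, 5, 4, 6, 7, 3, 0]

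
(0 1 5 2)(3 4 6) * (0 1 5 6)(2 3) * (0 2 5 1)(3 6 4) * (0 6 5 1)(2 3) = (1 4 3 2 6)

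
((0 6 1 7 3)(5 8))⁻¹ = (0 3 7 1 6)(5 8)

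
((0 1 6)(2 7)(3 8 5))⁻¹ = (0 6 1)(2 7)(3 5 8)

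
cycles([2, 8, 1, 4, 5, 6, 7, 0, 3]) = (0 2 1 8 3 4 5 6 7)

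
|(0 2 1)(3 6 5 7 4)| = 15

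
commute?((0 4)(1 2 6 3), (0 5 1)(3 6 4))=no:(0 4)(1 2 6 3) * (0 5 1)(3 6 4)=(0 3)(1 2 4 5), (0 5 1)(3 6 4) * (0 4)(1 2 6 3)=(0 5 2 6)(1 4)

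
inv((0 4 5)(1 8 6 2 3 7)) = (0 5 4)(1 7 3 2 6 8)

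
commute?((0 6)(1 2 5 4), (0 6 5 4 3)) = no:(0 6)(1 2 5 4) * (0 6 5 4 3) = (0 5 3)(1 2 4), (0 6 5 4 3) * (0 6)(1 2 5 4) = (1 2 5)(3 6 4)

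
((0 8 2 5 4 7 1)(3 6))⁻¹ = (0 1 7 4 5 2 8)(3 6)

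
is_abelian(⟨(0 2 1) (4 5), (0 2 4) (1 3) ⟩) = no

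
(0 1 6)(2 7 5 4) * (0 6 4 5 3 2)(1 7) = (0 7 3 2 1 4)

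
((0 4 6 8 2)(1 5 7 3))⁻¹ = (0 2 8 6 4)(1 3 7 5)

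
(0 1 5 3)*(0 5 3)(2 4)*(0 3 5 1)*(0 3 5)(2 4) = (0 3 1)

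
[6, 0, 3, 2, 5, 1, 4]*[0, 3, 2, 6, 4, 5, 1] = [1, 0, 6, 2, 5, 3, 4]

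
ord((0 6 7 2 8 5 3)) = 7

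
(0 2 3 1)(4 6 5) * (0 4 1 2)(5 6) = (1 4 5)(2 3)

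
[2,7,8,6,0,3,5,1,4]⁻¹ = [4,7,0,5,8,6,3,1,2]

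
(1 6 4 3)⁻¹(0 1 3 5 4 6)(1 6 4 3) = (0 6 1 5 3 4)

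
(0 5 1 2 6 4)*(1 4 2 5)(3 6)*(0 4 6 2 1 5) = (0 5 6 1)(2 3)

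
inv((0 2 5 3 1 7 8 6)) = (0 6 8 7 1 3 5 2)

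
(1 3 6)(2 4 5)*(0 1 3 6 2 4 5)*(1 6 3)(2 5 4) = (0 6 1 3 5 2 4)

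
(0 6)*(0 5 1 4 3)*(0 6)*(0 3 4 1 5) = (0 3 6)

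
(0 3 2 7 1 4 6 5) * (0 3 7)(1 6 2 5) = (0 7 6 1 4 2)(3 5)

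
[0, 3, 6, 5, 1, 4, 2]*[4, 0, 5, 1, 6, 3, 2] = [4, 1, 2, 3, 0, 6, 5]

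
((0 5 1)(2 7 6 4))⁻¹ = (0 1 5)(2 4 6 7)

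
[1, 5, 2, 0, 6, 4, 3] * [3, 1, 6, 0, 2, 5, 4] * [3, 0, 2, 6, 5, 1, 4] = [0, 1, 4, 6, 5, 2, 3]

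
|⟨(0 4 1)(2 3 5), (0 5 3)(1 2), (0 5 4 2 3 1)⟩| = 720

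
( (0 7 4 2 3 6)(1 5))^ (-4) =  (0 4 3)(2 6 7)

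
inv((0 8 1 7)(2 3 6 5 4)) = (0 7 1 8)(2 4 5 6 3)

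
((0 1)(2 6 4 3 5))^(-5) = (0 1)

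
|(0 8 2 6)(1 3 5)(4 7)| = 12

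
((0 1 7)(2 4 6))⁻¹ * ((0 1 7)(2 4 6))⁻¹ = (0 1 7)(2 4 6)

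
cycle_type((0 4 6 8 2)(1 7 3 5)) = 4.5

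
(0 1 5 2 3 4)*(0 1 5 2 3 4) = (0 5 3)(1 2 4)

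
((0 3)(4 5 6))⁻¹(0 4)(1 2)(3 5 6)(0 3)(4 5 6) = (0 6 4)(1 2)(3 5)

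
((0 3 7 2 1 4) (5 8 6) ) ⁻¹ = (0 4 1 2 7 3) (5 6 8) 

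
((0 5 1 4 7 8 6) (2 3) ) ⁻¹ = (0 6 8 7 4 1 5) (2 3) 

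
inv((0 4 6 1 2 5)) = (0 5 2 1 6 4)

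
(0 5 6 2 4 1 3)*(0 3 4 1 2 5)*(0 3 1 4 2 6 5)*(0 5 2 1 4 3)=(2 3 4 6 5)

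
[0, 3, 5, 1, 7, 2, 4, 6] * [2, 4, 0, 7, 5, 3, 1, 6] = [2, 7, 3, 4, 6, 0, 5, 1]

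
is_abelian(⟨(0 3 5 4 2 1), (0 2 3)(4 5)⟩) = no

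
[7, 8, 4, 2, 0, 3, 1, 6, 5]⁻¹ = [4, 6, 3, 5, 2, 8, 7, 0, 1]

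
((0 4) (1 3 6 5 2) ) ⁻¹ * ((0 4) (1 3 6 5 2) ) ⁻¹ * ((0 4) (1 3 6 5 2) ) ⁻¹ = (0 4) (1 6 2 3 5) 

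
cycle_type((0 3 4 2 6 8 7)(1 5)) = 2.7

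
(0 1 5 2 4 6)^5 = (0 6 4 2 5 1)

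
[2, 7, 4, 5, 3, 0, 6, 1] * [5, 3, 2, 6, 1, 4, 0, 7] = [2, 7, 1, 4, 6, 5, 0, 3]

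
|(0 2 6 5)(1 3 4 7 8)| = 20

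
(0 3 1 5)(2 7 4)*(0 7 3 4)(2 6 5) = (0 4 6 5 7)(1 2 3)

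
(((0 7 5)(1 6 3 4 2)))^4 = (0 7 5)(1 2 4 3 6)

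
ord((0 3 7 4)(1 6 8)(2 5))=12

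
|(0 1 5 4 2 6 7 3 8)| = 9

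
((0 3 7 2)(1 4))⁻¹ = (0 2 7 3)(1 4)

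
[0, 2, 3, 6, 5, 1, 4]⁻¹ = [0, 5, 1, 2, 6, 4, 3]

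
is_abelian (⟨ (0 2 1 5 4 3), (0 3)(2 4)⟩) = no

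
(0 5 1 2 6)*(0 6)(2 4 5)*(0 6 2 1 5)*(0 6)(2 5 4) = (0 1 2)(4 6 5)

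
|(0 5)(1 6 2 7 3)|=10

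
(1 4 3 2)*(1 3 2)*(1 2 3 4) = (2 4 3)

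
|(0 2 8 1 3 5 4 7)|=8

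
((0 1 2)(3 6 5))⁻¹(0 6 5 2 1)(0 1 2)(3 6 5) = (0 2 1 5 3)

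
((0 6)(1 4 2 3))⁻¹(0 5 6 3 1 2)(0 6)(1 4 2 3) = (0 1 4 3 6 5)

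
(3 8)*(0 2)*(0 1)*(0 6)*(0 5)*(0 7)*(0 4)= (0 2 1 6 5 7 4)(3 8)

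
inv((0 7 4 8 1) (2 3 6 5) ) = (0 1 8 4 7) (2 5 6 3) 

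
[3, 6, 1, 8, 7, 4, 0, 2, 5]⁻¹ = [6, 2, 7, 0, 5, 8, 1, 4, 3]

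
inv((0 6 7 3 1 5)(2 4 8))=(0 5 1 3 7 6)(2 8 4)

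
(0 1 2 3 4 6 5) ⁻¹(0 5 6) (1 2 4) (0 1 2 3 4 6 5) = (0 5 1) (2 3 6) 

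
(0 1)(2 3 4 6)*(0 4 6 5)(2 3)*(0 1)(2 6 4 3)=(1 3 4 5)(2 6)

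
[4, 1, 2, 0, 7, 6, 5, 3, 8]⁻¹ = [3, 1, 2, 7, 0, 6, 5, 4, 8]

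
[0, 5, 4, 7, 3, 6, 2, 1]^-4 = [0, 2, 7, 5, 1, 4, 3, 6]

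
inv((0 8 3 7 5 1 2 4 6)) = (0 6 4 2 1 5 7 3 8)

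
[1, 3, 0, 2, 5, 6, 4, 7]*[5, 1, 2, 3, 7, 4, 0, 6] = [1, 3, 5, 2, 4, 0, 7, 6]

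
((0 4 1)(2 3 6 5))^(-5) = (0 4 1)(2 5 6 3)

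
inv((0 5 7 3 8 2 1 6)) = (0 6 1 2 8 3 7 5)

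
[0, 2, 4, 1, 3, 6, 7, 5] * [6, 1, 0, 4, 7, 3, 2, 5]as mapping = [0→6, 1→0, 2→7, 3→1, 4→4, 5→2, 6→5, 7→3]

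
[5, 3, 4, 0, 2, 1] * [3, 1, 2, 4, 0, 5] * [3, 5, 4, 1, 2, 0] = [0, 2, 3, 1, 4, 5]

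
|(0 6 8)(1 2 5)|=3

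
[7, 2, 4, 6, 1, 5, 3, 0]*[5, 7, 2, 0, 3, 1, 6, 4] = [4, 2, 3, 6, 7, 1, 0, 5]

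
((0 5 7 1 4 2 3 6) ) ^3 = (0 1 3 5 4 6 7 2) 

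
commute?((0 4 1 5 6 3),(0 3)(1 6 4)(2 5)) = no:(0 4 1 5 6 3)*(0 3)(1 6 4)(2 5) = (0 1 2 5 4 6),(0 3)(1 6 4)(2 5)*(0 4 1 5 6 3) = (1 3 4 5 2 6)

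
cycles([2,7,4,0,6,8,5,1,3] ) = (0 2 4 6 5 8 3)(1 7)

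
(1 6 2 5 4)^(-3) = (1 2 4 6 5)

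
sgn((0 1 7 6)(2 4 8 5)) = 1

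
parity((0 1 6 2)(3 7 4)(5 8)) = even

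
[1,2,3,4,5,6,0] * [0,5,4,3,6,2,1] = [5,4,3,6,2,1,0] 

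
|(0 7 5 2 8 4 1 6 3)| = 9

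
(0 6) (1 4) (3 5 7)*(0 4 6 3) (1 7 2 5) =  (0 3 1 6 4 7) (2 5) 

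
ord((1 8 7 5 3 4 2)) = 7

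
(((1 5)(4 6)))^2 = ()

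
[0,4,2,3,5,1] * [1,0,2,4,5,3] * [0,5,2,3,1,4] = [5,4,2,1,3,0]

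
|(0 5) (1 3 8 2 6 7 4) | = 14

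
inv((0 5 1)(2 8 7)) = (0 1 5)(2 7 8)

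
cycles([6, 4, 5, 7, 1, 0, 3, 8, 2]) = (0 6 3 7 8 2 5)(1 4)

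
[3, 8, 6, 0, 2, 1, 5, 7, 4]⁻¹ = [3, 5, 4, 0, 8, 6, 2, 7, 1]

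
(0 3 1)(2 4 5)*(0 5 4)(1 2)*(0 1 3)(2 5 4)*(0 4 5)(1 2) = (0 4 1 5 3)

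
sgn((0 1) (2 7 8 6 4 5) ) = 1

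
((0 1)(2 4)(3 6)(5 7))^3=(0 1)(2 4)(3 6)(5 7)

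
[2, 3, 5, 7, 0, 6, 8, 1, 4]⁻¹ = [4, 7, 0, 1, 8, 2, 5, 3, 6]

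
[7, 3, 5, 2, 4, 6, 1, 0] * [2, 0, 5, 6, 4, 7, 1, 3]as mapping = [0→3, 1→6, 2→7, 3→5, 4→4, 5→1, 6→0, 7→2]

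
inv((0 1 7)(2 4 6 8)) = (0 7 1)(2 8 6 4)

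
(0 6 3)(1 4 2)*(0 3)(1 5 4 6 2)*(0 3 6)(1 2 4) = (0 4 2 5 1)(3 6)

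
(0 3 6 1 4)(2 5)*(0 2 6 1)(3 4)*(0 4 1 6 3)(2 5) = (0 1)(3 6 4 5)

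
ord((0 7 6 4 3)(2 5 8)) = 15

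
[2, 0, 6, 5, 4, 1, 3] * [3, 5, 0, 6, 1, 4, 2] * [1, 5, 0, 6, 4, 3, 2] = [1, 6, 0, 4, 5, 3, 2]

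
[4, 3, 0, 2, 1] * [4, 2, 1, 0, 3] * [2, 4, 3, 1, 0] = [1, 2, 0, 4, 3]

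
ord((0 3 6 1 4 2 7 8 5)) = 9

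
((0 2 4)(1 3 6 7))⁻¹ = (0 4 2)(1 7 6 3)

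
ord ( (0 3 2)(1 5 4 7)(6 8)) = 12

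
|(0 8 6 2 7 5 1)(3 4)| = 14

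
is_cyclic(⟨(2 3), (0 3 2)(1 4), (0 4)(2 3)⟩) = no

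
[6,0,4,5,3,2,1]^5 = [1,6,4,5,3,2,0]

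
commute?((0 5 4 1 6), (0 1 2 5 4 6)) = no:(0 5 4 1 6) * (0 1 2 5 4 6) = (0 4 2 5 6 1), (0 1 2 5 4 6) * (0 5 4 1 6) = (0 6 5 1 2 4)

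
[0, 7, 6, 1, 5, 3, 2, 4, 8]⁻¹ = [0, 3, 6, 5, 7, 4, 2, 1, 8]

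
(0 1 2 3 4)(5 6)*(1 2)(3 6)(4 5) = (0 2 6 4)(3 5)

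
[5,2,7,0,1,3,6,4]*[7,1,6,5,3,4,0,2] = [4,6,2,7,1,5,0,3]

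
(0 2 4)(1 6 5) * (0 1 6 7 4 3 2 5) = (0 5 6)(1 7 4)(2 3)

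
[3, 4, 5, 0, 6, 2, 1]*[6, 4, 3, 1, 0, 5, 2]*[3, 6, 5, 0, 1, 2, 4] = [6, 3, 2, 4, 5, 0, 1]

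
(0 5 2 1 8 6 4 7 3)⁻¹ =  (0 3 7 4 6 8 1 2 5)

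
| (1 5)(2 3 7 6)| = 4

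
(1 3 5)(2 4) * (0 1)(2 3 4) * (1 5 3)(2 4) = (0 5)(1 2 4)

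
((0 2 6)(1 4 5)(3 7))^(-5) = (0 2 6)(1 4 5)(3 7)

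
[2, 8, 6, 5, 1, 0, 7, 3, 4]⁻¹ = [5, 4, 0, 7, 8, 3, 2, 6, 1]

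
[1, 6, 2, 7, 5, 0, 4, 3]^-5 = [0, 1, 2, 7, 4, 5, 6, 3]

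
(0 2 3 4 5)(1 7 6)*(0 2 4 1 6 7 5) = (0 4)(1 5 2 3)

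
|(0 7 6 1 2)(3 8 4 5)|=20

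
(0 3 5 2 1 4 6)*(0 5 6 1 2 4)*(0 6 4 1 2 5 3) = (1 6 3 4 2 5)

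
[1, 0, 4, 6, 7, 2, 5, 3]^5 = [1, 0, 5, 7, 2, 6, 3, 4]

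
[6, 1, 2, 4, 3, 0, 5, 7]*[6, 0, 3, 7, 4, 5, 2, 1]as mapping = [0→2, 1→0, 2→3, 3→4, 4→7, 5→6, 6→5, 7→1]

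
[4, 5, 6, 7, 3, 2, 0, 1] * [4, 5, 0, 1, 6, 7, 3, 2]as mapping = [0→6, 1→7, 2→3, 3→2, 4→1, 5→0, 6→4, 7→5]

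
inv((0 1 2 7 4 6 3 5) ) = (0 5 3 6 4 7 2 1) 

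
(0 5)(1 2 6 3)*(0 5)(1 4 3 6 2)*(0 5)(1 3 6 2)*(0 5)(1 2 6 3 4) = (1 4 3)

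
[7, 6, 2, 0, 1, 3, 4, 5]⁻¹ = [3, 4, 2, 5, 6, 7, 1, 0]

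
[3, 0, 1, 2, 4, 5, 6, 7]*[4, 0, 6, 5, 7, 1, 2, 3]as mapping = [0→5, 1→4, 2→0, 3→6, 4→7, 5→1, 6→2, 7→3]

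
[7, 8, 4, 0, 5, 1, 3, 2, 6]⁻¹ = [3, 5, 7, 6, 2, 4, 8, 0, 1]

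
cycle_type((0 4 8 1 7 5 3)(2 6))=2.7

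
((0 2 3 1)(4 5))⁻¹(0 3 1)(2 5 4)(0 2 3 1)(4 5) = (0 2 1)(3 4 5)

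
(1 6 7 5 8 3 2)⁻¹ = (1 2 3 8 5 7 6)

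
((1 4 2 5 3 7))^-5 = (1 4 2 5 3 7)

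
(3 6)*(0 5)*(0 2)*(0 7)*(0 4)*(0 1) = (0 5 2 7 4 1)(3 6)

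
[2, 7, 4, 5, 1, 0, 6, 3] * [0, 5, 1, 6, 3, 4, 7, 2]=[1, 2, 3, 4, 5, 0, 7, 6]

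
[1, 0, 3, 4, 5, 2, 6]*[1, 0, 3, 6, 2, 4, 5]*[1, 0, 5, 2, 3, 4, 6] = [1, 0, 6, 5, 3, 2, 4]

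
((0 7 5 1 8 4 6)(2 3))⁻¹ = (0 6 4 8 1 5 7)(2 3)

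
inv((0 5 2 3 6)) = (0 6 3 2 5)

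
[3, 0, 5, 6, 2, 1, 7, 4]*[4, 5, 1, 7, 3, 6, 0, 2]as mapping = [0→7, 1→4, 2→6, 3→0, 4→1, 5→5, 6→2, 7→3]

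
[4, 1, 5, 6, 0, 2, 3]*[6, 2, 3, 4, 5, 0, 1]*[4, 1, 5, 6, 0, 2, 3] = [2, 5, 4, 1, 3, 6, 0]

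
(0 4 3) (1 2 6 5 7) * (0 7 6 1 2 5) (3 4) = (0 3 7 2 1 5 6) 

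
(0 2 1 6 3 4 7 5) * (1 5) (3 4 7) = (0 2 5) (1 6 4 3 7) 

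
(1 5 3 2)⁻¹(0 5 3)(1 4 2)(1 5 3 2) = (0 3 2)(1 5 4)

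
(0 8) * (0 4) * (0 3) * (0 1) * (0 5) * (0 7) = (0 8 4 3 1 5 7)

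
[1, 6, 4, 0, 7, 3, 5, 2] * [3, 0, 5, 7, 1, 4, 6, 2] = [0, 6, 1, 3, 2, 7, 4, 5]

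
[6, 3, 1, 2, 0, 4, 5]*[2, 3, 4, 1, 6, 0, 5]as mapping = [0→5, 1→1, 2→3, 3→4, 4→2, 5→6, 6→0]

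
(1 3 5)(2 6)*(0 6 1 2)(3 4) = (0 6)(1 4 3 5 2)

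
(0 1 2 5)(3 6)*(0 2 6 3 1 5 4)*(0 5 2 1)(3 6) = (0 2 4 5 1 3 6)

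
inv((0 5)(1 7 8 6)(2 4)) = (0 5)(1 6 8 7)(2 4)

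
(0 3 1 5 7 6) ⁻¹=(0 6 7 5 1 3) 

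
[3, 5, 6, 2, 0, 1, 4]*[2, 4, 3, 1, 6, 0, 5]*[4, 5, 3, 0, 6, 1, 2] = [5, 4, 1, 0, 3, 6, 2]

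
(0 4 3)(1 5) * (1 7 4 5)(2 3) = (0 5 7 4 2 3)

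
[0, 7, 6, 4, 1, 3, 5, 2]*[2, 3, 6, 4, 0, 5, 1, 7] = [2, 7, 1, 0, 3, 4, 5, 6]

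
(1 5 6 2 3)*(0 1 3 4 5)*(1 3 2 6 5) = (0 3 2 4 1)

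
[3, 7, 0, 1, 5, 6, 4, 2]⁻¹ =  [2, 3, 7, 0, 6, 4, 5, 1]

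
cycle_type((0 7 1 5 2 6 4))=7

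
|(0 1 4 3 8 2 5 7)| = 8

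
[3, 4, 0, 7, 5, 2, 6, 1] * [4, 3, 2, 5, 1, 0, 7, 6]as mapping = [0→5, 1→1, 2→4, 3→6, 4→0, 5→2, 6→7, 7→3]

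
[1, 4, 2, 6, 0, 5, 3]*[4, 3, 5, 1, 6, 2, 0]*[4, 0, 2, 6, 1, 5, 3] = [6, 3, 5, 4, 1, 2, 0]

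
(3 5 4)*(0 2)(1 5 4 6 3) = (0 2)(1 5 6 3 4)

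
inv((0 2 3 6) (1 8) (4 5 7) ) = (0 6 3 2) (1 8) (4 7 5) 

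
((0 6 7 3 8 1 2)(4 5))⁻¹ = (0 2 1 8 3 7 6)(4 5)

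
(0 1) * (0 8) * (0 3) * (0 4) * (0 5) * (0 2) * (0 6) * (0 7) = (0 1 8 3 4 5 2 6 7)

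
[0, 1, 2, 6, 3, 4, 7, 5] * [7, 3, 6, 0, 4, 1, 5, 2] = [7, 3, 6, 5, 0, 4, 2, 1]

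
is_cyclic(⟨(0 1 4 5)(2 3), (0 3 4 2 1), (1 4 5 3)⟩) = no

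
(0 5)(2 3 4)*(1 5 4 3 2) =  (0 4 1 5)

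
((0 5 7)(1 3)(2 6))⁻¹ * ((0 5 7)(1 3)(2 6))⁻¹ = (0 5 7)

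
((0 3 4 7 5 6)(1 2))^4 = (0 5 4)(3 6 7)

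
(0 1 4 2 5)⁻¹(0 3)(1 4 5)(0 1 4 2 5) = (0 4 2)(1 3)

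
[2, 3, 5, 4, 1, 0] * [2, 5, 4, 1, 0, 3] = [4, 1, 3, 0, 5, 2]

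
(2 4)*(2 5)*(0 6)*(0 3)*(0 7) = (0 6 3 7)(2 4 5)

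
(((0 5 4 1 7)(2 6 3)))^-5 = (2 6 3)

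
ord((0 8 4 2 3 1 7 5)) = 8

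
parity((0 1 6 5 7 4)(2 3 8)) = odd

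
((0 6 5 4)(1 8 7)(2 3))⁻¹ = (0 4 5 6)(1 7 8)(2 3)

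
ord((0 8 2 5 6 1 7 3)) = 8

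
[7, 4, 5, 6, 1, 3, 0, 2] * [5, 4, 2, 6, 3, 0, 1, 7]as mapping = [0→7, 1→3, 2→0, 3→1, 4→4, 5→6, 6→5, 7→2]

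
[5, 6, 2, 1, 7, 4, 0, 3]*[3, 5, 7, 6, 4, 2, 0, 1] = [2, 0, 7, 5, 1, 4, 3, 6]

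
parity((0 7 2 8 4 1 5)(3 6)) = odd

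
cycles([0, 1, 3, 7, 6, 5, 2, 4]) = (2 3 7 4 6) 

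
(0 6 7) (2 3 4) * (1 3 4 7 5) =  (0 6 5 1 3 7) (2 4) 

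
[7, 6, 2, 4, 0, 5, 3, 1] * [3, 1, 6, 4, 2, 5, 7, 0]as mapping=[0→0, 1→7, 2→6, 3→2, 4→3, 5→5, 6→4, 7→1]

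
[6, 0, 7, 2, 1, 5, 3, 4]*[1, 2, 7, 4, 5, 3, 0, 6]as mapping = [0→0, 1→1, 2→6, 3→7, 4→2, 5→3, 6→4, 7→5]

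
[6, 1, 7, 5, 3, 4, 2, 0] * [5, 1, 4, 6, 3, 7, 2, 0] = [2, 1, 0, 7, 6, 3, 4, 5]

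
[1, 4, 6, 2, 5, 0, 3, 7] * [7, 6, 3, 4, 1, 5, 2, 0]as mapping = [0→6, 1→1, 2→2, 3→3, 4→5, 5→7, 6→4, 7→0]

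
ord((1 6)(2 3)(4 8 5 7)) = 4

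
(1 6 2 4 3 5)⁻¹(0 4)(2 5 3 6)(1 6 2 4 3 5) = (0 3)(1 5 2 4)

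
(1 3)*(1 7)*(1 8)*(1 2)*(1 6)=(1 3 7 8 2 6)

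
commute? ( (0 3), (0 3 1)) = no: (0 3)*(0 3 1) = (0 1), (0 3 1)*(0 3) = (1 3)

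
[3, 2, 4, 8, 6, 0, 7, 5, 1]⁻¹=[5, 8, 1, 0, 2, 7, 4, 6, 3]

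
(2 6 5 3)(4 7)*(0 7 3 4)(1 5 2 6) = (0 7)(1 5 4 3 6 2)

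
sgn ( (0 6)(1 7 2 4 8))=-1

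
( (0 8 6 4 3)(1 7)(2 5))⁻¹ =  (0 3 4 6 8)(1 7)(2 5)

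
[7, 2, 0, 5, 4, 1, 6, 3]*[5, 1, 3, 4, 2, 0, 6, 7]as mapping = [0→7, 1→3, 2→5, 3→0, 4→2, 5→1, 6→6, 7→4]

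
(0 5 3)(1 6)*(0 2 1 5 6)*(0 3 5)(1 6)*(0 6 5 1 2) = (0 2 5 1 3)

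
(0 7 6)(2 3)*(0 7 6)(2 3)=(0 6 7)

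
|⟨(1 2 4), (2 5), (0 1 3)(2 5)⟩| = 720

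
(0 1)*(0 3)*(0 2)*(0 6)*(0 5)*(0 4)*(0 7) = (0 1 3 2 6 5 4 7)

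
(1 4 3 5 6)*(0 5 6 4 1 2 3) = (0 5 4)(2 3 6)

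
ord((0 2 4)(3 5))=6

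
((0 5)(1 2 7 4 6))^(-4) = (1 2 7 4 6)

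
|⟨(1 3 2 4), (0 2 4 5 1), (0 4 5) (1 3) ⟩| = 720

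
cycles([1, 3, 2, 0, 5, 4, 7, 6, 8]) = (0 1 3) (4 5) (6 7) 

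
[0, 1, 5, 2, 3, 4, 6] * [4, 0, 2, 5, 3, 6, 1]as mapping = [0→4, 1→0, 2→6, 3→2, 4→5, 5→3, 6→1]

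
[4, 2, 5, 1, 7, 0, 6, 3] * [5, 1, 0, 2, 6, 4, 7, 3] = [6, 0, 4, 1, 3, 5, 7, 2]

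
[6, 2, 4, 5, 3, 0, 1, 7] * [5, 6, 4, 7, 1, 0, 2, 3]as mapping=[0→2, 1→4, 2→1, 3→0, 4→7, 5→5, 6→6, 7→3]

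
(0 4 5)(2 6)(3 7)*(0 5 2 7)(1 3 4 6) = (0 6 7 4 2 1 3)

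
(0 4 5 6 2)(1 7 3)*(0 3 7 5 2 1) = (0 4 2 3)(1 5 6)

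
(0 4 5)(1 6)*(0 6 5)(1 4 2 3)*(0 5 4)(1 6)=(0 2 3 6)(1 4 5)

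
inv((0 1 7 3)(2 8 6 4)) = (0 3 7 1)(2 4 6 8)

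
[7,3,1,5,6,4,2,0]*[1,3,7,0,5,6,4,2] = [2,0,3,6,4,5,7,1]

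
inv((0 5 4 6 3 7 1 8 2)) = (0 2 8 1 7 3 6 4 5)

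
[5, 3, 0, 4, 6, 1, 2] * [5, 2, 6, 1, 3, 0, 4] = [0, 1, 5, 3, 4, 2, 6]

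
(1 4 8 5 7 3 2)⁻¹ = (1 2 3 7 5 8 4)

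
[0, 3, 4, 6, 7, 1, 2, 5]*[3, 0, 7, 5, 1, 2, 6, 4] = [3, 5, 1, 6, 4, 0, 7, 2]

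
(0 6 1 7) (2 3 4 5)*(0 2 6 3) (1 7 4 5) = (0 3 5 6 7 2) (1 4) 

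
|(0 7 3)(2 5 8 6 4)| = 15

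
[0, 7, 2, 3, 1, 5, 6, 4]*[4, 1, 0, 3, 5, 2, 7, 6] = [4, 6, 0, 3, 1, 2, 7, 5]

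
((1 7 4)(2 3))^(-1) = (1 4 7)(2 3)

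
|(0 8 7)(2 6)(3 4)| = 6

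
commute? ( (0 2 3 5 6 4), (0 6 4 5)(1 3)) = no: (0 2 3 5 6 4)*(0 6 4 5)(1 3) = (0 2 1 3)(4 6 5), (0 6 4 5)(1 3)*(0 2 3 5 6 4) = (0 4 6)(1 5 2 3)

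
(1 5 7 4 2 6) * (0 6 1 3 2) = (0 6 3 2 1 5 7 4)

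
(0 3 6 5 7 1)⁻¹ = (0 1 7 5 6 3)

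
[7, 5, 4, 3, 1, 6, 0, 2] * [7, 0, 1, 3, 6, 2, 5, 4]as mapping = [0→4, 1→2, 2→6, 3→3, 4→0, 5→5, 6→7, 7→1]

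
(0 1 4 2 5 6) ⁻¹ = (0 6 5 2 4 1) 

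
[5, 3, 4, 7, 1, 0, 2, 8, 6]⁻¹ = [5, 4, 6, 1, 2, 0, 8, 3, 7]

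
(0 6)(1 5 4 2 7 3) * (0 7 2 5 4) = (0 6 7 3 1 4 5)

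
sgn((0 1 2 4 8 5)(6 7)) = 1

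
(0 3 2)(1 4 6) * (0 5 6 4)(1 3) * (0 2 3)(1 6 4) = (0 6)(1 2 5 4)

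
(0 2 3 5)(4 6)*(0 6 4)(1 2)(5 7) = (0 1 2 3 7 5 6)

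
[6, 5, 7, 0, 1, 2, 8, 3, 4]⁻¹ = [3, 4, 5, 7, 8, 1, 0, 2, 6]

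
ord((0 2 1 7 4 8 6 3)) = 8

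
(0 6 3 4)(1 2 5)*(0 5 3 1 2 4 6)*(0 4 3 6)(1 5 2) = (0 4 2 6 5 1 3)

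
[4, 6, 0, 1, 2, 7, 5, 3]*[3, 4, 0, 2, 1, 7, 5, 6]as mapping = [0→1, 1→5, 2→3, 3→4, 4→0, 5→6, 6→7, 7→2]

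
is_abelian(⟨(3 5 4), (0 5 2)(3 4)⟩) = no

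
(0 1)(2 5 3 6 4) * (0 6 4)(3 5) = (0 1 6)(2 3 4)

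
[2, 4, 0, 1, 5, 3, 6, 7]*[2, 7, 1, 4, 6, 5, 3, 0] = [1, 6, 2, 7, 5, 4, 3, 0]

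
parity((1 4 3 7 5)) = even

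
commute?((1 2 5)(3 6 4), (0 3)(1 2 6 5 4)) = no:(1 2 5)(3 6 4) * (0 3)(1 2 6 5 4) = (0 3 5 2 4)(1 6), (0 3)(1 2 6 5 4) * (1 2 5)(3 6 4) = (0 6 1 5 3)(2 4)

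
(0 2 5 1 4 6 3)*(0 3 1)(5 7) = (0 2 7 5)(1 4 6)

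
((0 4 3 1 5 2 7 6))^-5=(0 1 7 4 5 6 3 2)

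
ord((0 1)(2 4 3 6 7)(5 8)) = 10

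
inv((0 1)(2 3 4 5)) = (0 1)(2 5 4 3)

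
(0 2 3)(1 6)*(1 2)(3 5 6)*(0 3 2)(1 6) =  (0 6)(1 2 5)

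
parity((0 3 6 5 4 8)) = odd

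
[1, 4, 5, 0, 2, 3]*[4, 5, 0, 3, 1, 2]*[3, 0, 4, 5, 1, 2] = [2, 0, 4, 1, 3, 5]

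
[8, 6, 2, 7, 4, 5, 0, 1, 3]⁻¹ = [6, 7, 2, 8, 4, 5, 1, 3, 0]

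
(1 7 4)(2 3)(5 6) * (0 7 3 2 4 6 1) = (0 7 6 5 1 3 4)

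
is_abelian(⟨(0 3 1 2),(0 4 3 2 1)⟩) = no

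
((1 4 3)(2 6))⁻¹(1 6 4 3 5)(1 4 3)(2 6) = (1 5 4 2 3)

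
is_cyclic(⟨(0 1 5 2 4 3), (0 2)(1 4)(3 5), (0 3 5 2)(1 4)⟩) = no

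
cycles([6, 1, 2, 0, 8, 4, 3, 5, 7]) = (0 6 3)(4 8 7 5)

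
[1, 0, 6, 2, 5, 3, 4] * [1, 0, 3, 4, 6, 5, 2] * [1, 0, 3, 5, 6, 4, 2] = [1, 0, 3, 5, 4, 6, 2]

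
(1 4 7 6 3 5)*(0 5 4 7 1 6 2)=(0 5 6 3 4 1 7 2)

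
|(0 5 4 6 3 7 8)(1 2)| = 14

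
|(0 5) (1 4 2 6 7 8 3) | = 14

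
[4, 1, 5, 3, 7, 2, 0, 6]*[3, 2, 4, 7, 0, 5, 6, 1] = [0, 2, 5, 7, 1, 4, 3, 6]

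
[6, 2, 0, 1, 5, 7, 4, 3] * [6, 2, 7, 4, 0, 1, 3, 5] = [3, 7, 6, 2, 1, 5, 0, 4]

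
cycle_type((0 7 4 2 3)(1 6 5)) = 3.5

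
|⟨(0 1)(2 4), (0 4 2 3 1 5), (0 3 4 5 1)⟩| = 720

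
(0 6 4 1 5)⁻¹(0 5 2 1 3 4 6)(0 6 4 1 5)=(0 2 5 3 1 4 6)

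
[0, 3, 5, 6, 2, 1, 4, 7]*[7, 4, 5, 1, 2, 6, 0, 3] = [7, 1, 6, 0, 5, 4, 2, 3]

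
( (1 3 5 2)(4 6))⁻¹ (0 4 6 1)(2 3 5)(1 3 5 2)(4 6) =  (0 6 4 3)(1 5 2)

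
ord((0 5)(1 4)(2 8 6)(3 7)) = 6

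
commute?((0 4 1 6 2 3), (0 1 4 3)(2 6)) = no:(0 4 1 6 2 3)*(0 1 4 3)(2 6) = (0 3 1 2), (0 1 4 3)(2 6)*(0 4 1 6 2 3) = (0 6 3 4)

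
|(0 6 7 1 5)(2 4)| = 10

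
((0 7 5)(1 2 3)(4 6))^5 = (0 5 7)(1 3 2)(4 6)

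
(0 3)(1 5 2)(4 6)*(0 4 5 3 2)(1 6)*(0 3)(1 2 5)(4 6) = (0 5 3 6 1)(2 4)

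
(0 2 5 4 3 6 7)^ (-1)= (0 7 6 3 4 5 2)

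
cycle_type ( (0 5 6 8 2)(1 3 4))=3.5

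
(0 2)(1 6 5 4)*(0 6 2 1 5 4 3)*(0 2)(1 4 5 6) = (0 4 6 5 3 2 1)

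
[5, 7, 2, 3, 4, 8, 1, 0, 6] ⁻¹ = [7, 6, 2, 3, 4, 0, 8, 1, 5] 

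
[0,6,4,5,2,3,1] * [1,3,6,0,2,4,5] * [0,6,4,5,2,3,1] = [6,3,4,2,1,0,5]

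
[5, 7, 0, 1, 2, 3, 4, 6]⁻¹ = [2, 3, 4, 5, 6, 0, 7, 1]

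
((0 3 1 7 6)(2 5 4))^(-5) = (2 5 4)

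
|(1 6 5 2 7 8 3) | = 7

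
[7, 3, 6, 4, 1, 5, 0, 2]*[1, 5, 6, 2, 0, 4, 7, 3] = [3, 2, 7, 0, 5, 4, 1, 6]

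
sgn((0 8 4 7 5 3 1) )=1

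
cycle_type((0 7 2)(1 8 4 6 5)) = 3.5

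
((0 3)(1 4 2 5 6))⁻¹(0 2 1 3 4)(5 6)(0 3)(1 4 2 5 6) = (0 2 3 5 4)(1 6)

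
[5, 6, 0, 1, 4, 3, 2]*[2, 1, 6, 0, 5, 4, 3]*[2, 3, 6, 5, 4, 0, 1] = [4, 5, 6, 3, 0, 2, 1]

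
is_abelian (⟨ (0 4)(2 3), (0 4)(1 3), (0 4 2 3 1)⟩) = no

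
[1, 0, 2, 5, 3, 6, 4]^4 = [0, 1, 2, 3, 4, 5, 6]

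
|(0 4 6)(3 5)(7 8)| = 6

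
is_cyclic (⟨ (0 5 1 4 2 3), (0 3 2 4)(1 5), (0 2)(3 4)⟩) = no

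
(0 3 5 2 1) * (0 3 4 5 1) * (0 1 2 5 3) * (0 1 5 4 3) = (0 3 2 5 4)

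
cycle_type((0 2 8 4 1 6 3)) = 7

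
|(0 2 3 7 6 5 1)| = 7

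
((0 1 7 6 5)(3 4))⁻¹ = (0 5 6 7 1)(3 4)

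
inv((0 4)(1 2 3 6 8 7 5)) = (0 4)(1 5 7 8 6 3 2)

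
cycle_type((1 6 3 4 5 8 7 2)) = 8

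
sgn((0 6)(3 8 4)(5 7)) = 1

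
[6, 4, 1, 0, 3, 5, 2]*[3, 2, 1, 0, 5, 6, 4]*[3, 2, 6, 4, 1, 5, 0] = [1, 5, 6, 4, 3, 0, 2]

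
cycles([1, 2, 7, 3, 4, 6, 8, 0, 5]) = (0 1 2 7)(5 6 8)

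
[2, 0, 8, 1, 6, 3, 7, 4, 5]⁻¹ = [1, 3, 0, 5, 7, 8, 4, 6, 2]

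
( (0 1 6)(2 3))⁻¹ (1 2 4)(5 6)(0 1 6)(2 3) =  (0 5)(3 4 6)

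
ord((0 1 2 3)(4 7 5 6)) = 4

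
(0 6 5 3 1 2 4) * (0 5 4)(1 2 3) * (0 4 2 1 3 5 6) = (1 5 3)(2 4 6)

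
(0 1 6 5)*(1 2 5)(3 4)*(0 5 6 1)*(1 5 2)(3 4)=(0 1 5 2 6)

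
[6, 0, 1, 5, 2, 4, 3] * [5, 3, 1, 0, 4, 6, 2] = [2, 5, 3, 6, 1, 4, 0]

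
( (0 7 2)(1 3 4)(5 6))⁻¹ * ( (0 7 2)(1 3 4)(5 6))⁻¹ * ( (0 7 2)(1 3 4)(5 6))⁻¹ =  (5 6)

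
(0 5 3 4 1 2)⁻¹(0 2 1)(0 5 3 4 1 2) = (0 2 5)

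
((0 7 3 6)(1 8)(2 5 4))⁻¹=(0 6 3 7)(1 8)(2 4 5)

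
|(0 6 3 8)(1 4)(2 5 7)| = 12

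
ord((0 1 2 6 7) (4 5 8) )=15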